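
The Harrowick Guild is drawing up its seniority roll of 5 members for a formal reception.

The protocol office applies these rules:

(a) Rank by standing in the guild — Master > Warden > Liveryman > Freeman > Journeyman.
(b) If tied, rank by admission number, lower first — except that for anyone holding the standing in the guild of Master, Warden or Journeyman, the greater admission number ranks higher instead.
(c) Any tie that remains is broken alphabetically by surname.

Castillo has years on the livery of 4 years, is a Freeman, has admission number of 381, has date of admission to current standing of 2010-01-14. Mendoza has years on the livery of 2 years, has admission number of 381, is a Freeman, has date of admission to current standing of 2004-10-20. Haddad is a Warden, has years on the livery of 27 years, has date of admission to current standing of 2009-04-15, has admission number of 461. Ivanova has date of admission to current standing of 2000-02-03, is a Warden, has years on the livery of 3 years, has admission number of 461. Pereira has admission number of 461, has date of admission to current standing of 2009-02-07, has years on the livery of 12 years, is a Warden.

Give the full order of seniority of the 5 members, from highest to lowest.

By standing in the guild: Haddad, Ivanova and Pereira (Warden); then Castillo and Mendoza (Freeman).
Haddad, Ivanova and Pereira all have admission number 461, so the next rule applies.
Among Haddad, Ivanova and Pereira, alphabetically by surname: Haddad before Ivanova before Pereira.
Castillo and Mendoza both have admission number 381, so the next rule applies.
Among Castillo and Mendoza, alphabetically by surname: Castillo before Mendoza.
Full order: Haddad, Ivanova, Pereira, Castillo, Mendoza.

Haddad, Ivanova, Pereira, Castillo, Mendoza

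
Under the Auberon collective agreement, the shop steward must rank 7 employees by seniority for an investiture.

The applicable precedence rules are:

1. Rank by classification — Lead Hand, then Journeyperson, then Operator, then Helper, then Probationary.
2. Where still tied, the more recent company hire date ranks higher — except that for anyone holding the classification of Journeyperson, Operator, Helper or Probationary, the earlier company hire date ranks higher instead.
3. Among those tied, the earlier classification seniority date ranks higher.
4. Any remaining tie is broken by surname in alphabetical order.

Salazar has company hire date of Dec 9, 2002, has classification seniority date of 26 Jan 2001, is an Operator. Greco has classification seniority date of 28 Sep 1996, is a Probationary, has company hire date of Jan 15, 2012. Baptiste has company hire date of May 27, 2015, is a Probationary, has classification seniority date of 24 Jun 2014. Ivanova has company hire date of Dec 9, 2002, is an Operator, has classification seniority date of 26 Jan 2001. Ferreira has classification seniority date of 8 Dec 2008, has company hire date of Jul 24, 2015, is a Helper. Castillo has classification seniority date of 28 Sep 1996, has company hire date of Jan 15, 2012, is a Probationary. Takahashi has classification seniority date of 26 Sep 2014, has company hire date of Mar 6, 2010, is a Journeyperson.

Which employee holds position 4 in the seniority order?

Ferreira

By classification: Takahashi (Journeyperson); then Ivanova and Salazar (Operator); then Ferreira (Helper); then Castillo, Greco and Baptiste (Probationary).
Ivanova and Salazar both have company hire date Dec 9, 2002, so the next rule applies.
Ivanova and Salazar both have classification seniority date 26 Jan 2001, so the next rule applies.
Among Ivanova and Salazar, alphabetically by surname: Ivanova before Salazar.
Among Castillo, Greco and Baptiste, by company hire date (earlier first) (reversed rule for this group): Castillo and Greco (Jan 15, 2012) before Baptiste (May 27, 2015).
Castillo and Greco both have classification seniority date 28 Sep 1996, so the next rule applies.
Among Castillo and Greco, alphabetically by surname: Castillo before Greco.
Order: Takahashi, Ivanova, Salazar, Ferreira, Castillo, Greco, Baptiste.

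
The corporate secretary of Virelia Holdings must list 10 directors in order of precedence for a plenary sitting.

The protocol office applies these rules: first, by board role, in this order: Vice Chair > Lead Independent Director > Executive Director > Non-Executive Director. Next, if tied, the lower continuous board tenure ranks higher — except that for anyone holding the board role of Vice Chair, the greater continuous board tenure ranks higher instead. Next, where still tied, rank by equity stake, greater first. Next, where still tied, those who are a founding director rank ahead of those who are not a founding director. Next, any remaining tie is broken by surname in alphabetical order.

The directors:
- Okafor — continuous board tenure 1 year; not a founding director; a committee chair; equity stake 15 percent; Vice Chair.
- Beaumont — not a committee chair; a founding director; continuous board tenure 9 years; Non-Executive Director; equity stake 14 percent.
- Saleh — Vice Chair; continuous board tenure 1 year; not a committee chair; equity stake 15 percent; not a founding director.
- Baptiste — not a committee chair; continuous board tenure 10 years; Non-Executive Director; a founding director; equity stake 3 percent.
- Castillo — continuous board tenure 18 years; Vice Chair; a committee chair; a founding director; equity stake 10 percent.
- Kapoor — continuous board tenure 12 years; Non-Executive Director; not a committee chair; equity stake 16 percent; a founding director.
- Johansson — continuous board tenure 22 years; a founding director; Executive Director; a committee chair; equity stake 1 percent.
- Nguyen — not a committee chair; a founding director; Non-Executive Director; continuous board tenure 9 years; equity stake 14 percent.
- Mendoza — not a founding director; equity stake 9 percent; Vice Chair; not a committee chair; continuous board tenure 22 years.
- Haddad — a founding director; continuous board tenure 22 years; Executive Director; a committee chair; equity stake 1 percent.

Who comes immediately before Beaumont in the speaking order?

By board role: Mendoza, Castillo, Okafor and Saleh (Vice Chair); then Haddad and Johansson (Executive Director); then Beaumont, Nguyen, Baptiste and Kapoor (Non-Executive Director).
Among Mendoza, Castillo, Okafor and Saleh, by continuous board tenure (higher first) (reversed rule for this group): Mendoza (22 years) before Castillo (18 years) before Okafor and Saleh (1 year).
Okafor and Saleh both have equity stake 15 percent, so the next rule applies.
Okafor and Saleh are each not a founding director, so the next rule applies.
Among Okafor and Saleh, alphabetically by surname: Okafor before Saleh.
Haddad and Johansson both have continuous board tenure 22 years, so the next rule applies.
Haddad and Johansson both have equity stake 1 percent, so the next rule applies.
Haddad and Johansson are each a founding director, so the next rule applies.
Among Haddad and Johansson, alphabetically by surname: Haddad before Johansson.
Among Beaumont, Nguyen, Baptiste and Kapoor, by continuous board tenure (lower first): Beaumont and Nguyen (9 years) before Baptiste (10 years) before Kapoor (12 years).
Beaumont and Nguyen both have equity stake 14 percent, so the next rule applies.
Beaumont and Nguyen are each a founding director, so the next rule applies.
Among Beaumont and Nguyen, alphabetically by surname: Beaumont before Nguyen.
Order: Mendoza, Castillo, Okafor, Saleh, Haddad, Johansson, Beaumont, Nguyen, Baptiste, Kapoor.

Johansson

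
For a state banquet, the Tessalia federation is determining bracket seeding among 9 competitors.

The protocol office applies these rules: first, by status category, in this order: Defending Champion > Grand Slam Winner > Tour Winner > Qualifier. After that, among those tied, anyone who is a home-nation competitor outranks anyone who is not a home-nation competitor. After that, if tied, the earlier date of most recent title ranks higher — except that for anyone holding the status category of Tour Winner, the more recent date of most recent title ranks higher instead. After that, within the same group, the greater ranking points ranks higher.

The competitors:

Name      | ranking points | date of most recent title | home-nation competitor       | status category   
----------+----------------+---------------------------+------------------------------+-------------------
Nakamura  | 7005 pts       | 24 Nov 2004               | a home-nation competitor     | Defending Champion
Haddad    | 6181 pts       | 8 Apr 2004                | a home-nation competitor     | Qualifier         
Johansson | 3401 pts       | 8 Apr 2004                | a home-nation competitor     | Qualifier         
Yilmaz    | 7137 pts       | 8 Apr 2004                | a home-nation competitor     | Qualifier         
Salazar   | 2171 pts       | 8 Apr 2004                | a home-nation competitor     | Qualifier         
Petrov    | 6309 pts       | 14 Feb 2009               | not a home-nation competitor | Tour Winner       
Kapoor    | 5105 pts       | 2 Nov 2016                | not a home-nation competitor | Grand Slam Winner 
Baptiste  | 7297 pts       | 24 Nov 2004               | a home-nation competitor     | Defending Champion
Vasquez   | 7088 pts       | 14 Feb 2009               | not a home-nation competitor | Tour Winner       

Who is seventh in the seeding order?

By status category: Baptiste and Nakamura (Defending Champion); then Kapoor (Grand Slam Winner); then Vasquez and Petrov (Tour Winner); then Yilmaz, Haddad, Johansson and Salazar (Qualifier).
Baptiste and Nakamura are each a home-nation competitor, so the next rule applies.
Baptiste and Nakamura both have date of most recent title 24 Nov 2004, so the next rule applies.
Among Baptiste and Nakamura, by ranking points (higher first): Baptiste (7297 pts) before Nakamura (7005 pts).
Vasquez and Petrov are each not a home-nation competitor, so the next rule applies.
Vasquez and Petrov both have date of most recent title 14 Feb 2009, so the next rule applies.
Among Vasquez and Petrov, by ranking points (higher first): Vasquez (7088 pts) before Petrov (6309 pts).
Yilmaz, Haddad, Johansson and Salazar are each a home-nation competitor, so the next rule applies.
Yilmaz, Haddad, Johansson and Salazar all have date of most recent title 8 Apr 2004, so the next rule applies.
Among Yilmaz, Haddad, Johansson and Salazar, by ranking points (higher first): Yilmaz (7137 pts) before Haddad (6181 pts) before Johansson (3401 pts) before Salazar (2171 pts).
Order: Baptiste, Nakamura, Kapoor, Vasquez, Petrov, Yilmaz, Haddad, Johansson, Salazar.

Haddad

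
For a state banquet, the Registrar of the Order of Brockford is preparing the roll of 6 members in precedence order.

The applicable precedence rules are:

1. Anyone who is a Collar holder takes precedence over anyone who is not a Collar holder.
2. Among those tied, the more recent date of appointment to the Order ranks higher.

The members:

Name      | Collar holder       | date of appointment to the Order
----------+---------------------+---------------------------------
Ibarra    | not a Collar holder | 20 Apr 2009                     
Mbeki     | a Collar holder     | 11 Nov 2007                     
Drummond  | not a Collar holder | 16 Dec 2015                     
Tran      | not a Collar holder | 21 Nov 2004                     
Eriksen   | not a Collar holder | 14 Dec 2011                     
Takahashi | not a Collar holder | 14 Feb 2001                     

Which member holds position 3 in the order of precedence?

Eriksen

By the first rule: Mbeki (a Collar holder); then Drummond, Eriksen, Ibarra, Tran and Takahashi (each not a Collar holder).
Among Drummond, Eriksen, Ibarra, Tran and Takahashi, by date of appointment to the Order (later first): Drummond (16 Dec 2015) before Eriksen (14 Dec 2011) before Ibarra (20 Apr 2009) before Tran (21 Nov 2004) before Takahashi (14 Feb 2001).
Order: Mbeki, Drummond, Eriksen, Ibarra, Tran, Takahashi.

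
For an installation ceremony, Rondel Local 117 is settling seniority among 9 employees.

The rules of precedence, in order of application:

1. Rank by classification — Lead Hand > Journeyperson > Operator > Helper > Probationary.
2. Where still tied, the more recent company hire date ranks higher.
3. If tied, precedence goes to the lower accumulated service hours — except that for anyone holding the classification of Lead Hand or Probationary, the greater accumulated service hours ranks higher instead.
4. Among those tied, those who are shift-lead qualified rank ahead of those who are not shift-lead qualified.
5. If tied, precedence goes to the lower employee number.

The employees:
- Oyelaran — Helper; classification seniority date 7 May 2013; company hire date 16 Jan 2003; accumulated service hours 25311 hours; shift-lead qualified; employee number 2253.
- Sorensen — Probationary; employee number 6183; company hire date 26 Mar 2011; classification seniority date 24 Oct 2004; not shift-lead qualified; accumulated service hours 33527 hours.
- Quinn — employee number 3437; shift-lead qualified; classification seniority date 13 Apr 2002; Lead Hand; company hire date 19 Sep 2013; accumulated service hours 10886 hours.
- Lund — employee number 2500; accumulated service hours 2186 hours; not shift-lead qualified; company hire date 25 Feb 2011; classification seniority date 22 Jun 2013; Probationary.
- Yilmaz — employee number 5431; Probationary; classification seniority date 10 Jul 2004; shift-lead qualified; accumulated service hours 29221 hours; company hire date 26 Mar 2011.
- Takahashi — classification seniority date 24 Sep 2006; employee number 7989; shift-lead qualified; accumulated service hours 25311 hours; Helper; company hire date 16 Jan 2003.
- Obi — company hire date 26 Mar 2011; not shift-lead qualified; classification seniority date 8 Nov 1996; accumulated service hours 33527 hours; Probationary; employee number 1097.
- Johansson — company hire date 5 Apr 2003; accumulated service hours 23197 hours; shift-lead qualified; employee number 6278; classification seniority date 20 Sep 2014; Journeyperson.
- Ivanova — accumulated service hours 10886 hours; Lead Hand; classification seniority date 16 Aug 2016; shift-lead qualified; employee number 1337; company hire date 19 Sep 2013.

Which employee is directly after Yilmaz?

By classification: Ivanova and Quinn (Lead Hand); then Johansson (Journeyperson); then Oyelaran and Takahashi (Helper); then Obi, Sorensen, Yilmaz and Lund (Probationary).
Ivanova and Quinn both have company hire date 19 Sep 2013, so the next rule applies.
Ivanova and Quinn both have accumulated service hours 10886 hours, so the next rule applies.
Ivanova and Quinn are each shift-lead qualified, so the next rule applies.
Among Ivanova and Quinn, by employee number (lower first): Ivanova (1337) before Quinn (3437).
Oyelaran and Takahashi both have company hire date 16 Jan 2003, so the next rule applies.
Oyelaran and Takahashi both have accumulated service hours 25311 hours, so the next rule applies.
Oyelaran and Takahashi are each shift-lead qualified, so the next rule applies.
Among Oyelaran and Takahashi, by employee number (lower first): Oyelaran (2253) before Takahashi (7989).
Among Obi, Sorensen, Yilmaz and Lund, by company hire date (later first): Obi, Sorensen and Yilmaz (26 Mar 2011) before Lund (25 Feb 2011).
Among Obi, Sorensen and Yilmaz, by accumulated service hours (higher first) (reversed rule for this group): Obi and Sorensen (33527 hours) before Yilmaz (29221 hours).
Obi and Sorensen are each not shift-lead qualified, so the next rule applies.
Among Obi and Sorensen, by employee number (lower first): Obi (1097) before Sorensen (6183).
Order: Ivanova, Quinn, Johansson, Oyelaran, Takahashi, Obi, Sorensen, Yilmaz, Lund.

Lund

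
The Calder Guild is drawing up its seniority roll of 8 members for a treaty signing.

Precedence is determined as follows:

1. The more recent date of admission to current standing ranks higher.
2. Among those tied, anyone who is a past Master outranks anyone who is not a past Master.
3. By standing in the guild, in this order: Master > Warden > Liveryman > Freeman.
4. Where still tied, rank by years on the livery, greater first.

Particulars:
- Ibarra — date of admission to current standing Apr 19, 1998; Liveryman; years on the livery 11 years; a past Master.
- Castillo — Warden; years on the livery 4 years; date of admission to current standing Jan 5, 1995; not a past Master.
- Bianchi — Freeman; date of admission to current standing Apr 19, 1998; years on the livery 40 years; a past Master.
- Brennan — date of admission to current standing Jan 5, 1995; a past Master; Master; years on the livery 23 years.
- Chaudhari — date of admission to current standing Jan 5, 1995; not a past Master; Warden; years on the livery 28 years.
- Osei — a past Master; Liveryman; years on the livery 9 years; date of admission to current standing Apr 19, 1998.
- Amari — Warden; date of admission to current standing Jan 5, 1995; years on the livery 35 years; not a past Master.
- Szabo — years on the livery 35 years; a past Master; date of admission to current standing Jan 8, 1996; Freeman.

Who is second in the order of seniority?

Osei

By date of admission to current standing (later first): Ibarra, Osei and Bianchi (each Apr 19, 1998); then Szabo (Jan 8, 1996); then Brennan, Amari, Chaudhari and Castillo (each Jan 5, 1995).
Ibarra, Osei and Bianchi are each a past Master, so the next rule applies.
Among Ibarra, Osei and Bianchi, by standing in the guild: Ibarra and Osei (Liveryman) before Bianchi (Freeman).
Among Ibarra and Osei, by years on the livery (higher first): Ibarra (11 years) before Osei (9 years).
Among Brennan, Amari, Chaudhari and Castillo, a past Master before not a past Master: Brennan (a past Master) before Amari, Chaudhari and Castillo (not a past Master).
Amari, Chaudhari and Castillo are each Warden, so the next rule applies.
Among Amari, Chaudhari and Castillo, by years on the livery (higher first): Amari (35 years) before Chaudhari (28 years) before Castillo (4 years).
Order: Ibarra, Osei, Bianchi, Szabo, Brennan, Amari, Chaudhari, Castillo.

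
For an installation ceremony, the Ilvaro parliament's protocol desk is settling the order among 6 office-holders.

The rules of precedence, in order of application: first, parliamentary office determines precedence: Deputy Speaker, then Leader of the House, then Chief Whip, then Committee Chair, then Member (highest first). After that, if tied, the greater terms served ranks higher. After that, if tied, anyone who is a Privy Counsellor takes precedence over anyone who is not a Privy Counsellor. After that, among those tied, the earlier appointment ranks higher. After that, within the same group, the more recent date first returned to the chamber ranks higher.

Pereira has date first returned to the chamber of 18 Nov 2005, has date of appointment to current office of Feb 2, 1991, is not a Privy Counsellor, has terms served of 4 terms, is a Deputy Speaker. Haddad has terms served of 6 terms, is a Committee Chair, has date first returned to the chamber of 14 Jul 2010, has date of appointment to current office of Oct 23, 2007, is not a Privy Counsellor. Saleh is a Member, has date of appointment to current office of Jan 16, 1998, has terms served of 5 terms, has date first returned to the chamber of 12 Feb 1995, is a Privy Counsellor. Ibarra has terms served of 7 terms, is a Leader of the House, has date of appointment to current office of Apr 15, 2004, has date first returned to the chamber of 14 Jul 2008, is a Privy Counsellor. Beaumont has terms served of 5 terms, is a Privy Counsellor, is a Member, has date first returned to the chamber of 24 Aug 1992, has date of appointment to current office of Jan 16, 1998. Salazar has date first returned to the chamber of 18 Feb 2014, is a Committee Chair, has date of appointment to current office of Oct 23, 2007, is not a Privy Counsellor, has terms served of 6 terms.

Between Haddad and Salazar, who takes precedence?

Salazar

By parliamentary office: Pereira (Deputy Speaker); then Ibarra (Leader of the House); then Salazar and Haddad (Committee Chair); then Saleh and Beaumont (Member).
Salazar and Haddad both have terms served 6 terms, so the next rule applies.
Salazar and Haddad are each not a Privy Counsellor, so the next rule applies.
Salazar and Haddad both have date of appointment to current office Oct 23, 2007, so the next rule applies.
Among Salazar and Haddad, by date first returned to the chamber (later first): Salazar (18 Feb 2014) before Haddad (14 Jul 2010).
Saleh and Beaumont both have terms served 5 terms, so the next rule applies.
Saleh and Beaumont are each a Privy Counsellor, so the next rule applies.
Saleh and Beaumont both have date of appointment to current office Jan 16, 1998, so the next rule applies.
Among Saleh and Beaumont, by date first returned to the chamber (later first): Saleh (12 Feb 1995) before Beaumont (24 Aug 1992).
So Salazar takes precedence.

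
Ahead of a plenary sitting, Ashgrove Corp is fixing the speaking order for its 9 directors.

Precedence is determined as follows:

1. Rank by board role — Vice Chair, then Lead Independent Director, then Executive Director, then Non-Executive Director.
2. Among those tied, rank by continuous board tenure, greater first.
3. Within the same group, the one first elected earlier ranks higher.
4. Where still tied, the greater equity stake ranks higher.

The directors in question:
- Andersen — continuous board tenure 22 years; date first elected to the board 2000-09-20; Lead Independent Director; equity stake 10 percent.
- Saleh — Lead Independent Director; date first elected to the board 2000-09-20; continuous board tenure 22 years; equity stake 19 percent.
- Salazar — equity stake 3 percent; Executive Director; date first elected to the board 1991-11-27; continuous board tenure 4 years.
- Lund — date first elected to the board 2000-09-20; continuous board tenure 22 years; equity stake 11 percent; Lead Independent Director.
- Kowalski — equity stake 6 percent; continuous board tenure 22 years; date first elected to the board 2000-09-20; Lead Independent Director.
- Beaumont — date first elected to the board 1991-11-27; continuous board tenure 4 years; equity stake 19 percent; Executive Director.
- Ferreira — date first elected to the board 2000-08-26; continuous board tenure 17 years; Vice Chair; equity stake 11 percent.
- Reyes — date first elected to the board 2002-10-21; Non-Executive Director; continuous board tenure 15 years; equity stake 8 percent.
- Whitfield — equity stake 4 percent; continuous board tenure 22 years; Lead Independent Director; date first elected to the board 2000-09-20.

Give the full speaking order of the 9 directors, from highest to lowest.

By board role: Ferreira (Vice Chair); then Saleh, Lund, Andersen, Kowalski and Whitfield (Lead Independent Director); then Beaumont and Salazar (Executive Director); then Reyes (Non-Executive Director).
Saleh, Lund, Andersen, Kowalski and Whitfield all have continuous board tenure 22 years, so the next rule applies.
Saleh, Lund, Andersen, Kowalski and Whitfield all have date first elected to the board 2000-09-20, so the next rule applies.
Among Saleh, Lund, Andersen, Kowalski and Whitfield, by equity stake (higher first): Saleh (19 percent) before Lund (11 percent) before Andersen (10 percent) before Kowalski (6 percent) before Whitfield (4 percent).
Beaumont and Salazar both have continuous board tenure 4 years, so the next rule applies.
Beaumont and Salazar both have date first elected to the board 1991-11-27, so the next rule applies.
Among Beaumont and Salazar, by equity stake (higher first): Beaumont (19 percent) before Salazar (3 percent).
Full order: Ferreira, Saleh, Lund, Andersen, Kowalski, Whitfield, Beaumont, Salazar, Reyes.

Ferreira, Saleh, Lund, Andersen, Kowalski, Whitfield, Beaumont, Salazar, Reyes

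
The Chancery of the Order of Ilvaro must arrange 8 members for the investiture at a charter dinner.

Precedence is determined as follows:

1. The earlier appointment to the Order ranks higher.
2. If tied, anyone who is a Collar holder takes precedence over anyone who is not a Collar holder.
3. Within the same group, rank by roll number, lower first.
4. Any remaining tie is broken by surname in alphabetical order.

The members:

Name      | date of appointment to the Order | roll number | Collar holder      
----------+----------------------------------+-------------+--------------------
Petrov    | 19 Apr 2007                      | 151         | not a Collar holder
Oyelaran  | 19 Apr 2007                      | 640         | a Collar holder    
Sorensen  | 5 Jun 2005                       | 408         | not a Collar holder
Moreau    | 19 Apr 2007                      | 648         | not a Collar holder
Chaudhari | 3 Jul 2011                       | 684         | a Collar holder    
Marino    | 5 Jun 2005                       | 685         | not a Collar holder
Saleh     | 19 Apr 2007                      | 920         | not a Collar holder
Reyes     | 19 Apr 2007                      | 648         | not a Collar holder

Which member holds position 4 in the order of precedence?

By date of appointment to the Order (earlier first): Sorensen and Marino (both 5 Jun 2005); then Oyelaran, Petrov, Moreau, Reyes and Saleh (each 19 Apr 2007); then Chaudhari (3 Jul 2011).
Sorensen and Marino are each not a Collar holder, so the next rule applies.
Among Sorensen and Marino, by roll number (lower first): Sorensen (408) before Marino (685).
Among Oyelaran, Petrov, Moreau, Reyes and Saleh, a Collar holder before not a Collar holder: Oyelaran (a Collar holder) before Petrov, Moreau, Reyes and Saleh (not a Collar holder).
Among Petrov, Moreau, Reyes and Saleh, by roll number (lower first): Petrov (151) before Moreau and Reyes (648) before Saleh (920).
Among Moreau and Reyes, alphabetically by surname: Moreau before Reyes.
Order: Sorensen, Marino, Oyelaran, Petrov, Moreau, Reyes, Saleh, Chaudhari.

Petrov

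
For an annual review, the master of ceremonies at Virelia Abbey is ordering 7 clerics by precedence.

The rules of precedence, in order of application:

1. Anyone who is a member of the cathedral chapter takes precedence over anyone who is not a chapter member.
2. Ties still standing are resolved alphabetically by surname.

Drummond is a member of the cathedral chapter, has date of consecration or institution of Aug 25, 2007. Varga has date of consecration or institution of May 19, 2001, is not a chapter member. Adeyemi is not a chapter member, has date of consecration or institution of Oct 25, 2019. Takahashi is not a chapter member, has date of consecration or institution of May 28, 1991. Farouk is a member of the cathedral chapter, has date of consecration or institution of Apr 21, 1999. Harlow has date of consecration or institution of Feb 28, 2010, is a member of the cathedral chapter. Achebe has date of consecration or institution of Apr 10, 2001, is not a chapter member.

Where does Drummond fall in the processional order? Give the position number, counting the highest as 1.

By the first rule: Drummond, Farouk and Harlow (each a member of the cathedral chapter); then Achebe, Adeyemi, Takahashi and Varga (each not a chapter member).
Among Drummond, Farouk and Harlow, alphabetically by surname: Drummond before Farouk before Harlow.
Among Achebe, Adeyemi, Takahashi and Varga, alphabetically by surname: Achebe before Adeyemi before Takahashi before Varga.
Order: Drummond, Farouk, Harlow, Achebe, Adeyemi, Takahashi, Varga. So position 1.

1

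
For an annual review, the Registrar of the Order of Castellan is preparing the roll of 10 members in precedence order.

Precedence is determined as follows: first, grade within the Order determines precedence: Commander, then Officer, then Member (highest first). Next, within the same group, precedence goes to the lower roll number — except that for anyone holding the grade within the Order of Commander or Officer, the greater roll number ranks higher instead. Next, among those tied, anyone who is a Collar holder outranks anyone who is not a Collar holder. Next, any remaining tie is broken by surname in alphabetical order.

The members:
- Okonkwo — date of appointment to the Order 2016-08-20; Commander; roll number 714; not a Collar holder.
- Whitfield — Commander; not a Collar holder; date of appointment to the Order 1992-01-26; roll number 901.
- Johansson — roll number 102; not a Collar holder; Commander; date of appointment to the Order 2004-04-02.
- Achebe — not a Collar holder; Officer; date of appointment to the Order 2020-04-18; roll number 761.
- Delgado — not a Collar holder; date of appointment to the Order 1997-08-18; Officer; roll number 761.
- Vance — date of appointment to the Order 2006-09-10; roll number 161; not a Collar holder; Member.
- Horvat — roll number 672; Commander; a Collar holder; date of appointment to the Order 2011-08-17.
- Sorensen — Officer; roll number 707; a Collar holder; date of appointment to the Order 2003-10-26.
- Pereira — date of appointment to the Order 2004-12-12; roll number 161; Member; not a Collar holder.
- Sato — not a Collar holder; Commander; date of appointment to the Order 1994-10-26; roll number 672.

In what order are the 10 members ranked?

By grade within the Order: Whitfield, Okonkwo, Horvat, Sato and Johansson (Commander); then Achebe, Delgado and Sorensen (Officer); then Pereira and Vance (Member).
Among Whitfield, Okonkwo, Horvat, Sato and Johansson, by roll number (higher first) (reversed rule for this group): Whitfield (901) before Okonkwo (714) before Horvat and Sato (672) before Johansson (102).
Among Horvat and Sato, a Collar holder before not a Collar holder: Horvat (a Collar holder) before Sato (not a Collar holder).
Among Achebe, Delgado and Sorensen, by roll number (higher first) (reversed rule for this group): Achebe and Delgado (761) before Sorensen (707).
Achebe and Delgado are each not a Collar holder, so the next rule applies.
Among Achebe and Delgado, alphabetically by surname: Achebe before Delgado.
Pereira and Vance both have roll number 161, so the next rule applies.
Pereira and Vance are each not a Collar holder, so the next rule applies.
Among Pereira and Vance, alphabetically by surname: Pereira before Vance.
Full order: Whitfield, Okonkwo, Horvat, Sato, Johansson, Achebe, Delgado, Sorensen, Pereira, Vance.

Whitfield, Okonkwo, Horvat, Sato, Johansson, Achebe, Delgado, Sorensen, Pereira, Vance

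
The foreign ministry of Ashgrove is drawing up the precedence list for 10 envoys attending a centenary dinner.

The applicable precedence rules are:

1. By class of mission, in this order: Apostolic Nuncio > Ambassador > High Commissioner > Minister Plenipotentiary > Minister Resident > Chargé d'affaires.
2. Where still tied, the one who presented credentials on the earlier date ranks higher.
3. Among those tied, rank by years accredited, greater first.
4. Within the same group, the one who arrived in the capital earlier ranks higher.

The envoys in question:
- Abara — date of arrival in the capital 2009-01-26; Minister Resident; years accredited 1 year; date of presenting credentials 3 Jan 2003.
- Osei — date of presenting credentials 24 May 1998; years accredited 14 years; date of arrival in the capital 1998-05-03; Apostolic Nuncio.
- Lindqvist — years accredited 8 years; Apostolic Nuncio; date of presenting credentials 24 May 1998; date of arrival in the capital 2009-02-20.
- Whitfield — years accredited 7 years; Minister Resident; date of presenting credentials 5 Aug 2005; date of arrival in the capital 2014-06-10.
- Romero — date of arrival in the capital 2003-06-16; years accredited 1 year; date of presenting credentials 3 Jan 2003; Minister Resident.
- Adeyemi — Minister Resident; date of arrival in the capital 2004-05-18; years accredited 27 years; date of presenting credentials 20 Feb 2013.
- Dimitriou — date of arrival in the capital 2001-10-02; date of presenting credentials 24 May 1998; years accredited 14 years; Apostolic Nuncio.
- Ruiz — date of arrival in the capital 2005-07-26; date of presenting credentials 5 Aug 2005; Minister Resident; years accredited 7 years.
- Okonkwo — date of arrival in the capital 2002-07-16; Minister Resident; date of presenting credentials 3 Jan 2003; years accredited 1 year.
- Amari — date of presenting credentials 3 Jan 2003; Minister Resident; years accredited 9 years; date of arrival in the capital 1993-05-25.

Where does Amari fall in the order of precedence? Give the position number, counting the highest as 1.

By class of mission: Osei, Dimitriou and Lindqvist (Apostolic Nuncio); then Amari, Okonkwo, Romero, Abara, Ruiz, Whitfield and Adeyemi (Minister Resident).
Osei, Dimitriou and Lindqvist all have date of presenting credentials 24 May 1998, so the next rule applies.
Among Osei, Dimitriou and Lindqvist, by years accredited (higher first): Osei and Dimitriou (14 years) before Lindqvist (8 years).
Among Osei and Dimitriou, by date of arrival in the capital (earlier first): Osei (1998-05-03) before Dimitriou (2001-10-02).
Among Amari, Okonkwo, Romero, Abara, Ruiz, Whitfield and Adeyemi, by date of presenting credentials (earlier first): Amari, Okonkwo, Romero and Abara (3 Jan 2003) before Ruiz and Whitfield (5 Aug 2005) before Adeyemi (20 Feb 2013).
Among Amari, Okonkwo, Romero and Abara, by years accredited (higher first): Amari (9 years) before Okonkwo, Romero and Abara (1 year).
Among Okonkwo, Romero and Abara, by date of arrival in the capital (earlier first): Okonkwo (2002-07-16) before Romero (2003-06-16) before Abara (2009-01-26).
Ruiz and Whitfield both have years accredited 7 years, so the next rule applies.
Among Ruiz and Whitfield, by date of arrival in the capital (earlier first): Ruiz (2005-07-26) before Whitfield (2014-06-10).
Order: Osei, Dimitriou, Lindqvist, Amari, Okonkwo, Romero, Abara, Ruiz, Whitfield, Adeyemi. So position 4.

4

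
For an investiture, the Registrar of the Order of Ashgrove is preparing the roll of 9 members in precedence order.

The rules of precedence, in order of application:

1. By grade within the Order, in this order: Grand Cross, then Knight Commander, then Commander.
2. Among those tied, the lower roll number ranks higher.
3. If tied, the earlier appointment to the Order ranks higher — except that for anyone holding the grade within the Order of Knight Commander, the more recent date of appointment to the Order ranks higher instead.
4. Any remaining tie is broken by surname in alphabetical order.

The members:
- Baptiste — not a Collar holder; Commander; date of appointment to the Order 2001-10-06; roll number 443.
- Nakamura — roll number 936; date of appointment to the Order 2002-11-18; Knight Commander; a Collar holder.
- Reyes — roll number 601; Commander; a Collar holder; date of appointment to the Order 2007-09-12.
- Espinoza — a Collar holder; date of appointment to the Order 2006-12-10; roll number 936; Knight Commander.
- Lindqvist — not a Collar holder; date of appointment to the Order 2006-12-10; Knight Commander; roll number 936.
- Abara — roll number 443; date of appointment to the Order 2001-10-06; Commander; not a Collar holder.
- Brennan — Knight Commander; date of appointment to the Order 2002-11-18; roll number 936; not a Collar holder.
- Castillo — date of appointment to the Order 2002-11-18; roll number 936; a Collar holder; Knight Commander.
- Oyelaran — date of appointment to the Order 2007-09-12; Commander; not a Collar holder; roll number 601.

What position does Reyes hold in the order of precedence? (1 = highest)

By grade within the Order: Espinoza, Lindqvist, Brennan, Castillo and Nakamura (Knight Commander); then Abara, Baptiste, Oyelaran and Reyes (Commander).
Espinoza, Lindqvist, Brennan, Castillo and Nakamura all have roll number 936, so the next rule applies.
Among Espinoza, Lindqvist, Brennan, Castillo and Nakamura, by date of appointment to the Order (later first) (reversed rule for this group): Espinoza and Lindqvist (2006-12-10) before Brennan, Castillo and Nakamura (2002-11-18).
Among Espinoza and Lindqvist, alphabetically by surname: Espinoza before Lindqvist.
Among Brennan, Castillo and Nakamura, alphabetically by surname: Brennan before Castillo before Nakamura.
Among Abara, Baptiste, Oyelaran and Reyes, by roll number (lower first): Abara and Baptiste (443) before Oyelaran and Reyes (601).
Abara and Baptiste both have date of appointment to the Order 2001-10-06, so the next rule applies.
Among Abara and Baptiste, alphabetically by surname: Abara before Baptiste.
Oyelaran and Reyes both have date of appointment to the Order 2007-09-12, so the next rule applies.
Among Oyelaran and Reyes, alphabetically by surname: Oyelaran before Reyes.
Order: Espinoza, Lindqvist, Brennan, Castillo, Nakamura, Abara, Baptiste, Oyelaran, Reyes. So position 9.

9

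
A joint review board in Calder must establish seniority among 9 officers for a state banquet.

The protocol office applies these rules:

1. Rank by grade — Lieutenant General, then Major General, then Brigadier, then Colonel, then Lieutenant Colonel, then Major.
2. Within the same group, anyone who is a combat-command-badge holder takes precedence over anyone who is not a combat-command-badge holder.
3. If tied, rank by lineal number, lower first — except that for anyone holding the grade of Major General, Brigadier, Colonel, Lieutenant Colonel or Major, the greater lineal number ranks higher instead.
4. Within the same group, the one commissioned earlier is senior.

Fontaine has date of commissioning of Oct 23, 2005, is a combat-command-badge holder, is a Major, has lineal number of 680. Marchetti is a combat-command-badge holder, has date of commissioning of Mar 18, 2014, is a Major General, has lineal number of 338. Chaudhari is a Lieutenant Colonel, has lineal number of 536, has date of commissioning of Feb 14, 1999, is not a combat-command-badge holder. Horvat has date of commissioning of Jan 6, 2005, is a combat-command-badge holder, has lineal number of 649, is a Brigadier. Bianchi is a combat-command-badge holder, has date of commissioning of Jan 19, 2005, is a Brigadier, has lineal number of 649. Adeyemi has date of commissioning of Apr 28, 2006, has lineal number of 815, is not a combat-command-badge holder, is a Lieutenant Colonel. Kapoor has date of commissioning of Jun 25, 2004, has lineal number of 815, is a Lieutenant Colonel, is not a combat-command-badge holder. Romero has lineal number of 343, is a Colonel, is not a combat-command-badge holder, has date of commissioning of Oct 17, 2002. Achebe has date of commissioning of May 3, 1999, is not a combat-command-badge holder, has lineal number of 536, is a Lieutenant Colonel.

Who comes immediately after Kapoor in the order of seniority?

Adeyemi

By grade: Marchetti (Major General); then Horvat and Bianchi (Brigadier); then Romero (Colonel); then Kapoor, Adeyemi, Chaudhari and Achebe (Lieutenant Colonel); then Fontaine (Major).
Horvat and Bianchi are each a combat-command-badge holder, so the next rule applies.
Horvat and Bianchi both have lineal number 649, so the next rule applies.
Among Horvat and Bianchi, by date of commissioning (earlier first): Horvat (Jan 6, 2005) before Bianchi (Jan 19, 2005).
Kapoor, Adeyemi, Chaudhari and Achebe are each not a combat-command-badge holder, so the next rule applies.
Among Kapoor, Adeyemi, Chaudhari and Achebe, by lineal number (higher first) (reversed rule for this group): Kapoor and Adeyemi (815) before Chaudhari and Achebe (536).
Among Kapoor and Adeyemi, by date of commissioning (earlier first): Kapoor (Jun 25, 2004) before Adeyemi (Apr 28, 2006).
Among Chaudhari and Achebe, by date of commissioning (earlier first): Chaudhari (Feb 14, 1999) before Achebe (May 3, 1999).
Order: Marchetti, Horvat, Bianchi, Romero, Kapoor, Adeyemi, Chaudhari, Achebe, Fontaine.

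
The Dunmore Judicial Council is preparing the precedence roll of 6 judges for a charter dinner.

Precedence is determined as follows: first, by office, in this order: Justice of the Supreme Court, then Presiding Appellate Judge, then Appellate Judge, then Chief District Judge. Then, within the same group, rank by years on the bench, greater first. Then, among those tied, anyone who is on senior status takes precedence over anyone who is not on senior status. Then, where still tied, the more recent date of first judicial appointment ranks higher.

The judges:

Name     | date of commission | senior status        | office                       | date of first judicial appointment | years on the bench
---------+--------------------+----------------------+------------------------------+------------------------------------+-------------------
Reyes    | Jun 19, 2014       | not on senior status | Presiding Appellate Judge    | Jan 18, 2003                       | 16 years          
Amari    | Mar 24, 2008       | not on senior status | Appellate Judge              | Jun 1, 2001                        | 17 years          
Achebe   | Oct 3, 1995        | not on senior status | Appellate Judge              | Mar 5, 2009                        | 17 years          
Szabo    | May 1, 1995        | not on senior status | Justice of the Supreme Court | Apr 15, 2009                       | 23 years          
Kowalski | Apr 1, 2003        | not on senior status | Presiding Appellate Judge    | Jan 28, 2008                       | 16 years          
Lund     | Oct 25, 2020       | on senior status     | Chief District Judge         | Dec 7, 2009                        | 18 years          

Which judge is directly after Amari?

By office: Szabo (Justice of the Supreme Court); then Kowalski and Reyes (Presiding Appellate Judge); then Achebe and Amari (Appellate Judge); then Lund (Chief District Judge).
Kowalski and Reyes both have years on the bench 16 years, so the next rule applies.
Kowalski and Reyes are each not on senior status, so the next rule applies.
Among Kowalski and Reyes, by date of first judicial appointment (later first): Kowalski (Jan 28, 2008) before Reyes (Jan 18, 2003).
Achebe and Amari both have years on the bench 17 years, so the next rule applies.
Achebe and Amari are each not on senior status, so the next rule applies.
Among Achebe and Amari, by date of first judicial appointment (later first): Achebe (Mar 5, 2009) before Amari (Jun 1, 2001).
Order: Szabo, Kowalski, Reyes, Achebe, Amari, Lund.

Lund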